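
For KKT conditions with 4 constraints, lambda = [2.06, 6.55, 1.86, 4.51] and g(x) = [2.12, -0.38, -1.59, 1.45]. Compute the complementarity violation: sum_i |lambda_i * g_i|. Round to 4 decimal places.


KKT complementary slackness check:
lambda_1 * g_1 = 2.06 * 2.12 = 4.3672
lambda_2 * g_2 = 6.55 * -0.38 = -2.489
lambda_3 * g_3 = 1.86 * -1.59 = -2.9574
lambda_4 * g_4 = 4.51 * 1.45 = 6.5395
Total violation = 4.3672 + 2.489 + 2.9574 + 6.5395 = 16.3531


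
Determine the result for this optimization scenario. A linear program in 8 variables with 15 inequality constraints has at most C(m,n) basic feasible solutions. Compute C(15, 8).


Each vertex corresponds to some choice of n active constraints out of m, so the number of vertices is at most C(m, n) = m! / (n!(m-n)!).
m = 15, n = 8
Numerator: 15 * 14 * 13 * 12 * 11 * 10 * 9 * 8
Denominator: 8! = 40320
C(15, 8) = 6435


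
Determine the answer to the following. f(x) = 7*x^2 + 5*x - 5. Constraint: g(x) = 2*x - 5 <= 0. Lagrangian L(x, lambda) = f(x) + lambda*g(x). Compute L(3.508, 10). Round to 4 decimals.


Step 1: Evaluate f(x).
f(3.508) = 7*3.508^2 + 5*3.508 - 5 = 98.6824
Step 2: Evaluate g(x).
g(3.508) = 2*3.508 - 5 = 2.016
Step 3: Compute Lagrangian.
L = 98.6824 + 10*2.016 = 118.8424


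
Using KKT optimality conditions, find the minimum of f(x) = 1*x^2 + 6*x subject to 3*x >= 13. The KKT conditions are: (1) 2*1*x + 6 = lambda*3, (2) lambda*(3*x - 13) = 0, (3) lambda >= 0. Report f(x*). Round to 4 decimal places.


Step 1: Try lambda = 0 (constraint inactive).
x_unc = -6/(2*1) = -3.0
Check: 3*-3.0 = -9.0 < 13 -- violated!
Step 2: Constraint must be active: 3*x = 13
x* = 13/3 = 4.3333 (rounded; the exact value 13/3 is used below)
lambda = (2*1*(13/3) + 6)/3 = 4.8889
Step 3: Compute optimal value.
f(x*) = 1*(13/3)^2 + 6*(13/3) = 44.7778


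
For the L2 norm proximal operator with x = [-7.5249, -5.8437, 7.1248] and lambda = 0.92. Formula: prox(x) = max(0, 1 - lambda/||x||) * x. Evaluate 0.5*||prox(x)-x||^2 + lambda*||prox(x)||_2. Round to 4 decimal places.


Step 1: Compute ||x||.
||x|| = 11.8969
Step 2: Compute scaling factor.
scale = max(0, 1 - 0.92/11.8969) = 0.9227
Step 3: prox(x) = [-6.943, -5.3918, 6.5738]
||prox(x)|| = 10.9769
Step 4: Proximal objective.
0.5*||prox-x||^2 = 0.4232
lambda*||prox|| = 10.0987
Total = 10.5219


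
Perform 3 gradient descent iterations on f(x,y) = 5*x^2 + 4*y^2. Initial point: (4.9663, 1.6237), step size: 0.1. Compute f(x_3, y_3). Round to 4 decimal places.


Gradient descent on f(x,y) = 5*x^2 + 4*y^2.
Starting point: (4.9663, 1.6237), alpha = 0.1
Step 1: grad_x = 2*5*4.9663 = 49.663, grad_y = 2*4*1.6237 = 12.9896
  x_1 = 4.9663 - 0.1*49.663 = 0.0
  y_1 = 1.6237 - 0.1*12.9896 = 0.3247
Step 2: grad_x = 2*5*0.0 = 0.0, grad_y = 2*4*0.3247 = 2.5979
  x_2 = 0.0 - 0.1*0.0 = 0.0
  y_2 = 0.3247 - 0.1*2.5979 = 0.0649
Step 3: grad_x = 2*5*0.0 = 0.0, grad_y = 2*4*0.0649 = 0.5196
  x_3 = 0.0 - 0.1*0.0 = 0.0
  y_3 = 0.0649 - 0.1*0.5196 = 0.013
f(0.0, 0.013) = 5*0.0^2 + 4*0.013^2 = 0.0007


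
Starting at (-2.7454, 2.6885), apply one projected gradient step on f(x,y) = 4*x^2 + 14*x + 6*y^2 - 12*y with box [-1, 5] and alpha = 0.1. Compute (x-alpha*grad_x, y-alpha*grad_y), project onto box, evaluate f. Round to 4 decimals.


Step 1: Compute gradient at (-2.7454, 2.6885).
grad_x = 2*4*-2.7454 + 14 = -7.9632
grad_y = 2*6*2.6885 - 12 = 20.262
Step 2: Gradient step.
x_raw = -2.7454 - 0.1*-7.9632 = -1.9491
y_raw = 2.6885 - 0.1*20.262 = 0.6623
Step 3: Project onto [-1, 5].
x_proj = clip(-1.9491) = -1.0
y_proj = clip(0.6623) = 0.6623
Step 4: Evaluate f.
f(-1.0, 0.6623) = -15.3158


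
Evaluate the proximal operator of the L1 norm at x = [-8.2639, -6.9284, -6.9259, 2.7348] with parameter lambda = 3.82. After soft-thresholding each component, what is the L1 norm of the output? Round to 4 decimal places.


Soft-thresholding with lambda = 3.82:
prox(-8.2639) = sign(-8.2639)*max(|-8.2639| - 3.82, 0) = -4.4439
prox(-6.9284) = sign(-6.9284)*max(|-6.9284| - 3.82, 0) = -3.1084
prox(-6.9259) = sign(-6.9259)*max(|-6.9259| - 3.82, 0) = -3.1059
prox(2.7348) = sign(2.7348)*max(|2.7348| - 3.82, 0) = 0.0
prox(x) = [-4.4439, -3.1084, -3.1059, 0.0]
||prox(x)||_1 = 4.4439 + 3.1084 + 3.1059 + 0.0 = 10.6582


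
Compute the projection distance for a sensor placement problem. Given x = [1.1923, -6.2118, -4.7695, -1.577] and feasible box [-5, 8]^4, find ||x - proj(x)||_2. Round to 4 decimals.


Project each component onto [-5, 8].
clip(1.1923) = 1.1923, clip(-6.2118) = -5.0, clip(-4.7695) = -4.7695, clip(-1.577) = -1.577
Projection = [1.1923, -5.0, -4.7695, -1.577]
Squared diffs: [0.0, 1.4685, 0.0, 0.0]
Distance = sqrt(1.4685) = 1.2118


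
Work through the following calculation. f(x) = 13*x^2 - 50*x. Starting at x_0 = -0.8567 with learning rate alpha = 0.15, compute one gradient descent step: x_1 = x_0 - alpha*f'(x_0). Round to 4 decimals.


We compute the gradient at x_0 and apply the update.
f'(x) = 26*x - 50
f'(-0.8567) = 26*-0.8567 - 50 = -72.2742
x_1 = -0.8567 - 0.15*-72.2742 = 9.9844


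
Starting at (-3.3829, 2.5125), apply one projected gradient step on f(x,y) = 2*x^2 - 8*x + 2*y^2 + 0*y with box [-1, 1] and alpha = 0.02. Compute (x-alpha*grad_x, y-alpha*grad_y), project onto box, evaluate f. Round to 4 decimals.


Step 1: Compute gradient at (-3.3829, 2.5125).
grad_x = 2*2*-3.3829 - 8 = -21.5316
grad_y = 2*2*2.5125 + 0 = 10.05
Step 2: Gradient step.
x_raw = -3.3829 - 0.02*-21.5316 = -2.9523
y_raw = 2.5125 - 0.02*10.05 = 2.3115
Step 3: Project onto [-1, 1].
x_proj = clip(-2.9523) = -1.0
y_proj = clip(2.3115) = 1.0
Step 4: Evaluate f.
f(-1.0, 1.0) = 12.0


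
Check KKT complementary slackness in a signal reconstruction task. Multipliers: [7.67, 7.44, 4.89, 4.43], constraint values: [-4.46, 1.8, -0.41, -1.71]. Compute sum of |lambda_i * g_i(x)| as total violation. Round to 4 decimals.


KKT complementary slackness check:
lambda_1 * g_1 = 7.67 * -4.46 = -34.2082
lambda_2 * g_2 = 7.44 * 1.8 = 13.392
lambda_3 * g_3 = 4.89 * -0.41 = -2.0049
lambda_4 * g_4 = 4.43 * -1.71 = -7.5753
Total violation = 34.2082 + 13.392 + 2.0049 + 7.5753 = 57.1804


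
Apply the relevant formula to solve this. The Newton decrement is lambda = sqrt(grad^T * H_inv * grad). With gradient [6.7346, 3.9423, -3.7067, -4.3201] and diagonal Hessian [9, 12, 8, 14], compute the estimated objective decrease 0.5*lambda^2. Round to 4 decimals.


Step 1: H is diagonal, so H^(-1) * g = [0.7483, 0.3285, -0.4633, -0.3086].
Step 2: g^T H^(-1) g = sum_i g_i^2 / H_ii
  = (6.7346)^2/9 + (3.9423)^2/12 + (-3.7067)^2/8 + (-4.3201)^2/14
  = 5.0394 + 1.2951 + 1.7175 + 1.3331 = 9.3851
Step 3: Objective decrease = 0.5 * g^T H^(-1) g = 4.6926


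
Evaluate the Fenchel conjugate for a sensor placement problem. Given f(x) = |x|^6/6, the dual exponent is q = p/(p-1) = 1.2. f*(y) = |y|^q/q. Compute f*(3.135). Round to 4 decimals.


The conjugate exponent q satisfies 1/p + 1/q = 1.
p = 6, so q = 6/(6 - 1) = 1.2
|y|^q = 3.135^1.2 = 3.9399
f*(3.135) = 3.9399 / 1.2 = 3.2832


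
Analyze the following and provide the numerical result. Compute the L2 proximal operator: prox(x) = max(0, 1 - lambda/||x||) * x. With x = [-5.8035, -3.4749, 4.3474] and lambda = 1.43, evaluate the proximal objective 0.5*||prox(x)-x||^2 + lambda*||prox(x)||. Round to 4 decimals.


Step 1: Compute ||x||.
||x|| = 8.0409
Step 2: Compute scaling factor.
scale = max(0, 1 - 1.43/8.0409) = 0.8222
Step 3: prox(x) = [-4.7714, -2.8569, 3.5743]
||prox(x)|| = 6.6109
Step 4: Proximal objective.
0.5*||prox-x||^2 = 1.0225
lambda*||prox|| = 9.4536
Total = 10.476


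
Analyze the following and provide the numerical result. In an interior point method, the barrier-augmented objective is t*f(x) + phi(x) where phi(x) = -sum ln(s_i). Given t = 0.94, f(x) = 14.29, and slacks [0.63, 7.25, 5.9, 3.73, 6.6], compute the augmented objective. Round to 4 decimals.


Step 1: Compute log-barrier.
ln values: [-0.462, 1.981, 1.775, 1.3164, 1.8871]
phi = -(-0.462 + 1.981 + 1.775 + 1.3164 + 1.8871) = -6.4974
Step 2: Compute augmented objective.
t*f(x) = 0.94*14.29 = 13.4326
Total = 13.4326 - 6.4974 = 6.9352


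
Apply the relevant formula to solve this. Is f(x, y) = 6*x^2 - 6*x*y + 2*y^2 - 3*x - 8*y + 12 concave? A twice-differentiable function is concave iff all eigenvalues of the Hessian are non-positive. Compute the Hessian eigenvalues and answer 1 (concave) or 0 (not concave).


The Hessian of f(x,y) = 6*x^2 - 6*x*y + 2*y^2 - 3*x - 8*y + 12 is:
H = [[12, -6], [-6, 4]]
Trace = 12 + 4 = 16
Determinant = 12*4 - (-6)^2 = 12
Discriminant = (16)^2 - 4*12 = 208.0
Eigenvalues: lambda_1 = 0.7889, lambda_2 = 15.2111
The function is not concave.

0


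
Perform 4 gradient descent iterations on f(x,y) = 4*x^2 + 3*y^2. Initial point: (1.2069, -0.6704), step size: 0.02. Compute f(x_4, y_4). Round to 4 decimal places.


Gradient descent on f(x,y) = 4*x^2 + 3*y^2.
Starting point: (1.2069, -0.6704), alpha = 0.02
Step 1: grad_x = 2*4*1.2069 = 9.6552, grad_y = 2*3*-0.6704 = -4.0224
  x_1 = 1.2069 - 0.02*9.6552 = 1.0138
  y_1 = -0.6704 - 0.02*-4.0224 = -0.59
Step 2: grad_x = 2*4*1.0138 = 8.1104, grad_y = 2*3*-0.59 = -3.5397
  x_2 = 1.0138 - 0.02*8.1104 = 0.8516
  y_2 = -0.59 - 0.02*-3.5397 = -0.5192
Step 3: grad_x = 2*4*0.8516 = 6.8127, grad_y = 2*3*-0.5192 = -3.1149
  x_3 = 0.8516 - 0.02*6.8127 = 0.7153
  y_3 = -0.5192 - 0.02*-3.1149 = -0.4569
Step 4: grad_x = 2*4*0.7153 = 5.7227, grad_y = 2*3*-0.4569 = -2.7412
  x_4 = 0.7153 - 0.02*5.7227 = 0.6009
  y_4 = -0.4569 - 0.02*-2.7412 = -0.402
f(0.6009, -0.402) = 4*0.6009^2 + 3*(-0.402)^2 = 1.9291


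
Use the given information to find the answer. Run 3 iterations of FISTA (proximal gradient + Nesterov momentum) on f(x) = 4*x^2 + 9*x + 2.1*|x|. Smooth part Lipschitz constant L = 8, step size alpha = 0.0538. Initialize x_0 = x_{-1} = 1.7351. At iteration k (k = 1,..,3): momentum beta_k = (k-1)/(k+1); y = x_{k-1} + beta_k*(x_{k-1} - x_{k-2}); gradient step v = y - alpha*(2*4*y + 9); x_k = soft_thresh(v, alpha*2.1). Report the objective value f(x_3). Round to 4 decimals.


FISTA on f(x) = 4*x^2 + 9*x + 2.1*|x|
L = 8, alpha = 0.0538
Iteration 1: beta = 0.0, y = 1.7351 + 0.0*(1.7351 - 1.7351) = 1.7351
  grad(y) = 22.8808, v = y - alpha*grad = 0.5041
  prox(v) = soft_thresh(0.5041, 0.113) = 0.3911
Iteration 2: beta = 0.3333, y = 0.3911 + 0.3333*(0.3911 - 1.7351) = -0.0569
  grad(y) = 8.5452, v = y - alpha*grad = -0.5166
  prox(v) = soft_thresh(-0.5166, 0.113) = -0.4036
Iteration 3: beta = 0.5, y = -0.4036 + 0.5*(-0.4036 - 0.3911) = -0.801
  grad(y) = 2.5922, v = y - alpha*grad = -0.9404
  prox(v) = soft_thresh(-0.9404, 0.113) = -0.8275
f(x_3) = 4*(-0.8275)^2 + 9*(-0.8275) + 2.1*|-0.8275| = -2.9707


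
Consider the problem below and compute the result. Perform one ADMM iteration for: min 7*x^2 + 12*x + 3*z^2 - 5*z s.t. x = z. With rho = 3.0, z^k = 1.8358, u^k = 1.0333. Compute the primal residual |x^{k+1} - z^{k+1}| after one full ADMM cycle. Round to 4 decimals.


ADMM iteration with rho = 3.0, z^k = 1.8358, u^k = 1.0333
Step 1: x-update.
Minimize 7*x^2 + 12*x + (3.0/2)*(x - 1.8358 + 1.0333)^2
FOC: (2*7 + 3.0)*x = -12 + 3.0*(1.8358 - 1.0333)
x^{k+1} = -0.5643
Step 2: z-update.
Minimize 3*z^2 - 5*z + (3.0/2)*(-0.5643 - z + 1.0333)^2
FOC: (2*3 + 3.0)*z = 5 + 3.0*(-0.5643 + 1.0333)
z^{k+1} = 0.7119
Step 3: u-update.
u^{k+1} = 1.0333 - 0.5643 - 0.7119 = -0.2429
Step 4: Primal residual = |-0.5643 - 0.7119| = 1.2762


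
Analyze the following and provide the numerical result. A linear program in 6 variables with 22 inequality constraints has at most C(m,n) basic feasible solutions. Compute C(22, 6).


Each vertex corresponds to some choice of n active constraints out of m, so the number of vertices is at most C(m, n) = m! / (n!(m-n)!).
m = 22, n = 6
Numerator: 22 * 21 * 20 * 19 * 18 * 17
Denominator: 6! = 720
C(22, 6) = 74613


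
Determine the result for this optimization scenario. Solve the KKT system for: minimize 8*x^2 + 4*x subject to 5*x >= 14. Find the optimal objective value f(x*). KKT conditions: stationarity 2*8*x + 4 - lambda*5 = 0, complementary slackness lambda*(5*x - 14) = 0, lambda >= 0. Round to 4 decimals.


Step 1: Try lambda = 0 (constraint inactive).
x_unc = -4/(2*8) = -0.25
Check: 5*-0.25 = -1.25 < 14 -- violated!
Step 2: Constraint must be active: 5*x = 14
x* = 14/5 = 2.8
lambda = (2*8*2.8 + 4)/5 = 9.76
Step 3: Compute optimal value.
f(x*) = 8*2.8^2 + 4*2.8 = 73.92


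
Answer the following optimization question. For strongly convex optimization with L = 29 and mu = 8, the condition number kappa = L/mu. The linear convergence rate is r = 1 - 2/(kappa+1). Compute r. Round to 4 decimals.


Step 1: Compute the condition number.
kappa = L/mu = 29/8 = 3.625
Step 2: Compute the convergence rate.
r = 1 - 2/(kappa + 1) = 1 - 2*mu/(L + mu) = (L - mu)/(L + mu) = 21/37 = 0.5676


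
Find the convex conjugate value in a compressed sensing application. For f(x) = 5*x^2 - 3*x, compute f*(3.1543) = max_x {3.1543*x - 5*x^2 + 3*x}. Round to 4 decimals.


f*(y) = sup_x {y*x - a*x^2 - b*x} = sup_x {(y-b)*x - a*x^2}
FOC: (y - b) - 2a*x = 0 => x* = (y - b)/(2a)
x* = (3.1543 + 3)/(2*5) = 0.6154
f*(3.1543) = (y-b)^2/(4a) = (3.1543 + 3)^2/(4*5)
= 37.8754/20 = 1.8938


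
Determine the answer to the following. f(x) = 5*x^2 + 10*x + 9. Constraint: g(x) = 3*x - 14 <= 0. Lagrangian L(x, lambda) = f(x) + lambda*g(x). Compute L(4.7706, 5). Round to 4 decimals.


Step 1: Evaluate f(x).
f(4.7706) = 5*4.7706^2 + 10*4.7706 + 9 = 170.4991
Step 2: Evaluate g(x).
g(4.7706) = 3*4.7706 - 14 = 0.3118
Step 3: Compute Lagrangian.
L = 170.4991 + 5*0.3118 = 172.0581


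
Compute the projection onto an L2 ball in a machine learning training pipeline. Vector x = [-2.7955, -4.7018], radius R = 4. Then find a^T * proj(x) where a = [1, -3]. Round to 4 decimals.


Step 1: Compute ||x|| (intermediates to 6 decimals).
||x|| = sqrt((-2.7955)^2 + (-4.7018)^2) = 5.470077
Step 2: Project.
Since ||x|| > R, scale = R/||x|| = 4/5.470077 = 0.731251, proj(x) = scale * x
proj(x) = [-2.044212, -3.438196]
Step 3: Dot product.
a^T * proj(x) = 1*(-2.044212) - 3*(-3.438196) = 8.2704


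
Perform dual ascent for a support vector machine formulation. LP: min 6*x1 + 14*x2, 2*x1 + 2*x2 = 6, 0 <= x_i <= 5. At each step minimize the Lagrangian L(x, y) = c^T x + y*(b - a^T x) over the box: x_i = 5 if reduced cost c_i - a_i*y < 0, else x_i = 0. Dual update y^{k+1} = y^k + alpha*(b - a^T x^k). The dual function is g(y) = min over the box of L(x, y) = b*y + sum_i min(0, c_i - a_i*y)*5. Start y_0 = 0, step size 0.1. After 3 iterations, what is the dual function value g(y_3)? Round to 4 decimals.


Dual ascent for LP: min 6*x1 + 14*x2, 2*x1 + 2*x2 = 6, 0 <= x_i <= 5
Step 1: y^k = 0.0, reduced costs: (6.0, 14.0)
  x^k = (0.0, 0.0), subgradient = b - a^T x = 6.0
  y^{k+1} = 0.0 + 0.1*6.0 = 0.6
Step 2: y^k = 0.6, reduced costs: (4.8, 12.8)
  x^k = (0.0, 0.0), subgradient = b - a^T x = 6.0
  y^{k+1} = 0.6 + 0.1*6.0 = 1.2
Step 3: y^k = 1.2, reduced costs: (3.6, 11.6)
  x^k = (0.0, 0.0), subgradient = b - a^T x = 6.0
  y^{k+1} = 1.2 + 0.1*6.0 = 1.8
Dual objective at y_3 = 1.8: reduced costs (2.4, 10.4), box minimizer x = (0.0, 0.0)
g(y_3) = b*y + (c1 - a1*y)*x1 + (c2 - a2*y)*x2 = 6*1.8 + 2.4*0.0 + 10.4*0.0 = 10.8 + 0.0 + 0.0 = 10.8


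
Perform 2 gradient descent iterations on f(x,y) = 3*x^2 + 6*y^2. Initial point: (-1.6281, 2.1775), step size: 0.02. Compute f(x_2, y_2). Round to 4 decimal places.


Gradient descent on f(x,y) = 3*x^2 + 6*y^2.
Starting point: (-1.6281, 2.1775), alpha = 0.02
Step 1: grad_x = 2*3*-1.6281 = -9.7686, grad_y = 2*6*2.1775 = 26.13
  x_1 = -1.6281 - 0.02*-9.7686 = -1.4327
  y_1 = 2.1775 - 0.02*26.13 = 1.6549
Step 2: grad_x = 2*3*-1.4327 = -8.5964, grad_y = 2*6*1.6549 = 19.8588
  x_2 = -1.4327 - 0.02*-8.5964 = -1.2608
  y_2 = 1.6549 - 0.02*19.8588 = 1.2577
f(-1.2608, 1.2577) = 3*(-1.2608)^2 + 6*1.2577^2 = 14.2601


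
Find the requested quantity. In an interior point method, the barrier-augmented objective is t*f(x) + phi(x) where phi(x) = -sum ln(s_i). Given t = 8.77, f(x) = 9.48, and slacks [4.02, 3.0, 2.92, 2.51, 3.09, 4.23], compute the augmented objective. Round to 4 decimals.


Step 1: Compute log-barrier.
ln values: [1.3913, 1.0986, 1.0716, 0.9203, 1.1282, 1.4422]
phi = -(1.3913 + 1.0986 + 1.0716 + 0.9203 + 1.1282 + 1.4422) = -7.0521
Step 2: Compute augmented objective.
t*f(x) = 8.77*9.48 = 83.1396
Total = 83.1396 - 7.0521 = 76.0875


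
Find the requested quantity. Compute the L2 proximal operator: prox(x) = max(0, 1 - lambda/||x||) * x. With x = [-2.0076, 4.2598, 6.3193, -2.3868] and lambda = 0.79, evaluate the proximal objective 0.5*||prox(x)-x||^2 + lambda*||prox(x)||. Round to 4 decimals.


Step 1: Compute ||x||.
||x|| = 8.2345
Step 2: Compute scaling factor.
scale = max(0, 1 - 0.79/8.2345) = 0.9041
Step 3: prox(x) = [-1.815, 3.8511, 5.713, -2.1578]
||prox(x)|| = 7.4445
Step 4: Proximal objective.
0.5*||prox-x||^2 = 0.3121
lambda*||prox|| = 5.8812
Total = 6.1932


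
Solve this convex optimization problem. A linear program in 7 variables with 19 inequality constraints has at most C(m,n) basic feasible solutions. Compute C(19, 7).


Each vertex corresponds to some choice of n active constraints out of m, so the number of vertices is at most C(m, n) = m! / (n!(m-n)!).
m = 19, n = 7
Numerator: 19 * 18 * 17 * 16 * 15 * 14 * 13
Denominator: 7! = 5040
C(19, 7) = 50388


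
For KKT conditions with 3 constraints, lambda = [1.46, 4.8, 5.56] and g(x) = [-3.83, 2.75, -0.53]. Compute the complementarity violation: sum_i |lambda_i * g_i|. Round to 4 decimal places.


KKT complementary slackness check:
lambda_1 * g_1 = 1.46 * -3.83 = -5.5918
lambda_2 * g_2 = 4.8 * 2.75 = 13.2
lambda_3 * g_3 = 5.56 * -0.53 = -2.9468
Total violation = 5.5918 + 13.2 + 2.9468 = 21.7386


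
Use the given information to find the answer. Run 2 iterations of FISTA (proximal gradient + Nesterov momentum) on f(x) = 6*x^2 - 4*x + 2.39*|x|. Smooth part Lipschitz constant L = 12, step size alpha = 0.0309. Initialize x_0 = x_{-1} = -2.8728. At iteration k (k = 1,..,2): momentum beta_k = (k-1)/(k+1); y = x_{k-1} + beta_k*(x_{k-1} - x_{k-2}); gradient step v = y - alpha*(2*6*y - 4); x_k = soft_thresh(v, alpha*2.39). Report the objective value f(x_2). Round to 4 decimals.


FISTA on f(x) = 6*x^2 - 4*x + 2.39*|x|
L = 12, alpha = 0.0309
Iteration 1: beta = 0.0, y = -2.8728 + 0.0*(-2.8728 + 2.8728) = -2.8728
  grad(y) = -38.4736, v = y - alpha*grad = -1.684
  prox(v) = soft_thresh(-1.684, 0.0739) = -1.6101
Iteration 2: beta = 0.3333, y = -1.6101 + 0.3333*(-1.6101 + 2.8728) = -1.1892
  grad(y) = -18.2706, v = y - alpha*grad = -0.6247
  prox(v) = soft_thresh(-0.6247, 0.0739) = -0.5508
f(x_2) = 6*(-0.5508)^2 - 4*(-0.5508) + 2.39*|-0.5508| = 5.34


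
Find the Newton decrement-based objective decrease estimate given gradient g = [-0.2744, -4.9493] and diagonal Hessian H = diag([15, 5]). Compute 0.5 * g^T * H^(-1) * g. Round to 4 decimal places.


Step 1: H is diagonal, so H^(-1) * g = [-0.0183, -0.9899].
Step 2: g^T H^(-1) g = sum_i g_i^2 / H_ii
  = (-0.2744)^2/15 + (-4.9493)^2/5
  = 0.005 + 4.8991 = 4.9041
Step 3: Objective decrease = 0.5 * g^T H^(-1) g = 2.4521


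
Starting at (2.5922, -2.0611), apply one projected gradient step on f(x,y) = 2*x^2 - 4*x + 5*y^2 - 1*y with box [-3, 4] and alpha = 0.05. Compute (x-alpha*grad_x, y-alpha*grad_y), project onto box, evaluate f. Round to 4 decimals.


Step 1: Compute gradient at (2.5922, -2.0611).
grad_x = 2*2*2.5922 - 4 = 6.3688
grad_y = 2*5*-2.0611 - 1 = -21.611
Step 2: Gradient step.
x_raw = 2.5922 - 0.05*6.3688 = 2.2738
y_raw = -2.0611 - 0.05*-21.611 = -0.9806
Step 3: Project onto [-3, 4].
x_proj = clip(2.2738) = 2.2738
y_proj = clip(-0.9806) = -0.9806
Step 4: Evaluate f.
f(2.2738, -0.9806) = 7.0329


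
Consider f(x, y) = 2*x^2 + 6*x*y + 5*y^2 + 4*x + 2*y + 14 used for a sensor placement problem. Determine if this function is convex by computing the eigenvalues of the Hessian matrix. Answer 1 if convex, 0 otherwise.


The Hessian of f(x,y) = 2*x^2 + 6*x*y + 5*y^2 + 4*x + 2*y + 14 is:
H = [[4, 6], [6, 10]]
Trace = 4 + 10 = 14
Determinant = 4*10 - (6)^2 = 4
Discriminant = (14)^2 - 4*4 = 180.0
Eigenvalues: lambda_1 = 0.2918, lambda_2 = 13.7082
The function is convex.

1


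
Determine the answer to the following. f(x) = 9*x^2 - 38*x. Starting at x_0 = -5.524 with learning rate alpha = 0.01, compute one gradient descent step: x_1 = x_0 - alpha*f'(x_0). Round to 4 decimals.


We compute the gradient at x_0 and apply the update.
f'(x) = 18*x - 38
f'(-5.524) = 18*-5.524 - 38 = -137.432
x_1 = -5.524 - 0.01*-137.432 = -4.1497


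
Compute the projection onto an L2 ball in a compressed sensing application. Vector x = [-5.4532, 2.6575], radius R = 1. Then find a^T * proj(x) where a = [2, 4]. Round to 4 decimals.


Step 1: Compute ||x|| (intermediates to 6 decimals).
||x|| = sqrt((-5.4532)^2 + 2.6575^2) = 6.066275
Step 2: Project.
Since ||x|| > R, scale = R/||x|| = 1/6.066275 = 0.164846, proj(x) = scale * x
proj(x) = [-0.898938, 0.438078]
Step 3: Dot product.
a^T * proj(x) = 2*(-0.898938) + 4*0.438078 = -0.0456


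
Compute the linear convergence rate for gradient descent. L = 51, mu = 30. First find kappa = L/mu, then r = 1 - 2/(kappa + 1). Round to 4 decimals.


Step 1: Compute the condition number.
kappa = L/mu = 51/30 = 1.7
Step 2: Compute the convergence rate.
r = 1 - 2/(kappa + 1) = 1 - 2*mu/(L + mu) = (L - mu)/(L + mu) = 21/81 = 0.2593


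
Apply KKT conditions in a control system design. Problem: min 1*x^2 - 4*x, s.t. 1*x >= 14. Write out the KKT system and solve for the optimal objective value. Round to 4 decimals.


Step 1: Try lambda = 0 (constraint inactive).
x_unc = 4/(2*1) = 2.0
Check: 1*2.0 = 2.0 < 14 -- violated!
Step 2: Constraint must be active: 1*x = 14
x* = 14/1 = 14.0
lambda = (2*1*14.0 - 4)/1 = 24.0
Step 3: Compute optimal value.
f(x*) = 1*14.0^2 - 4*14.0 = 140.0


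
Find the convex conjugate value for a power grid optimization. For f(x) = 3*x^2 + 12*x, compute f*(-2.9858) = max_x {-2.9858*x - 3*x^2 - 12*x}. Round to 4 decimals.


f*(y) = sup_x {y*x - a*x^2 - b*x} = sup_x {(y-b)*x - a*x^2}
FOC: (y - b) - 2a*x = 0 => x* = (y - b)/(2a)
x* = (-2.9858 - 12)/(2*3) = -2.4976
f*(-2.9858) = (y-b)^2/(4a) = (-2.9858 - 12)^2/(4*3)
= 224.5742/12 = 18.7145


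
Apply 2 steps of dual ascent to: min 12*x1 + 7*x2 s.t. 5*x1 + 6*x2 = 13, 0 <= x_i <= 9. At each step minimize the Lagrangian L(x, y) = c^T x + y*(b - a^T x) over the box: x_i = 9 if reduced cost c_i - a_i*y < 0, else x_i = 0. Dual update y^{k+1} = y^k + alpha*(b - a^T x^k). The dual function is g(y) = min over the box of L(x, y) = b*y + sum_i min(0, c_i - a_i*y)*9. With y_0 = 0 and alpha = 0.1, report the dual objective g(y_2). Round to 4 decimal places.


Dual ascent for LP: min 12*x1 + 7*x2, 5*x1 + 6*x2 = 13, 0 <= x_i <= 9
Step 1: y^k = 0.0, reduced costs: (12.0, 7.0)
  x^k = (0.0, 0.0), subgradient = b - a^T x = 13.0
  y^{k+1} = 0.0 + 0.1*13.0 = 1.3
Step 2: y^k = 1.3, reduced costs: (5.5, -0.8)
  x^k = (0.0, 9.0), subgradient = b - a^T x = -41.0
  y^{k+1} = 1.3 + 0.1*-41.0 = -2.8
Dual objective at y_2 = -2.8: reduced costs (26.0, 23.8), box minimizer x = (0.0, 0.0)
g(y_2) = b*y + (c1 - a1*y)*x1 + (c2 - a2*y)*x2 = 13*(-2.8) + 26.0*0.0 + 23.8*0.0 = -36.4 + 0.0 + 0.0 = -36.4


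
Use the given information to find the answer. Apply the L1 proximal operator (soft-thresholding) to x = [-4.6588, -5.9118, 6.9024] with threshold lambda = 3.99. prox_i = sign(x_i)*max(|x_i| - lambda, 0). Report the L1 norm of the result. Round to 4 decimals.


Soft-thresholding with lambda = 3.99:
prox(-4.6588) = sign(-4.6588)*max(|-4.6588| - 3.99, 0) = -0.6688
prox(-5.9118) = sign(-5.9118)*max(|-5.9118| - 3.99, 0) = -1.9218
prox(6.9024) = sign(6.9024)*max(|6.9024| - 3.99, 0) = 2.9124
prox(x) = [-0.6688, -1.9218, 2.9124]
||prox(x)||_1 = 0.6688 + 1.9218 + 2.9124 = 5.503


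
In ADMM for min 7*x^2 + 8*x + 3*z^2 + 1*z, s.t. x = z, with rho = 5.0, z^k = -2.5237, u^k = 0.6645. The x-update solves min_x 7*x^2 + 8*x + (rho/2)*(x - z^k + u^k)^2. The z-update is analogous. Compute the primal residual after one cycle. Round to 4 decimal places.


ADMM iteration with rho = 5.0, z^k = -2.5237, u^k = 0.6645
Step 1: x-update.
Minimize 7*x^2 + 8*x + (5.0/2)*(x + 2.5237 + 0.6645)^2
FOC: (2*7 + 5.0)*x = -8 + 5.0*(-2.5237 - 0.6645)
x^{k+1} = -1.2601
Step 2: z-update.
Minimize 3*z^2 + 1*z + (5.0/2)*(-1.2601 - z + 0.6645)^2
FOC: (2*3 + 5.0)*z = -1 + 5.0*(-1.2601 + 0.6645)
z^{k+1} = -0.3616
Step 3: u-update.
u^{k+1} = 0.6645 - 1.2601 + 0.3616 = -0.2339
Step 4: Primal residual = |-1.2601 + 0.3616| = 0.8984


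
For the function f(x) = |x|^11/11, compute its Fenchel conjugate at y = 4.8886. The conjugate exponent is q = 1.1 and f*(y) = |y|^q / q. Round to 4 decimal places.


The conjugate exponent q satisfies 1/p + 1/q = 1.
p = 11, so q = 11/(11 - 1) = 1.1
|y|^q = 4.8886^1.1 = 5.7293
f*(4.8886) = 5.7293 / 1.1 = 5.2085


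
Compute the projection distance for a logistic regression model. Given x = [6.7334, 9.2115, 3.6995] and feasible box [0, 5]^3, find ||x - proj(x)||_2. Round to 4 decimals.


Project each component onto [0, 5].
clip(6.7334) = 5.0, clip(9.2115) = 5.0, clip(3.6995) = 3.6995
Projection = [5.0, 5.0, 3.6995]
Squared diffs: [3.0047, 17.7367, 0.0]
Distance = sqrt(20.7414) = 4.5543


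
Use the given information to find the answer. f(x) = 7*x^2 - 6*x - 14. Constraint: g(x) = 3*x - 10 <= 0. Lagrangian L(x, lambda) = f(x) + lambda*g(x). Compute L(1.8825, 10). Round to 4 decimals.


Step 1: Evaluate f(x).
f(1.8825) = 7*1.8825^2 - 6*1.8825 - 14 = -0.4884
Step 2: Evaluate g(x).
g(1.8825) = 3*1.8825 - 10 = -4.3525
Step 3: Compute Lagrangian.
L = -0.4884 + 10*-4.3525 = -44.0134


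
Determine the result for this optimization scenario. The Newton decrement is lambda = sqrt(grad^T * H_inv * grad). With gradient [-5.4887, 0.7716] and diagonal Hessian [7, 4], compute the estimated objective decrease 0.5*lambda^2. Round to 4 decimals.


Step 1: H is diagonal, so H^(-1) * g = [-0.7841, 0.1929].
Step 2: g^T H^(-1) g = sum_i g_i^2 / H_ii
  = (-5.4887)^2/7 + (0.7716)^2/4
  = 4.3037 + 0.1488 = 4.4525
Step 3: Objective decrease = 0.5 * g^T H^(-1) g = 2.2263


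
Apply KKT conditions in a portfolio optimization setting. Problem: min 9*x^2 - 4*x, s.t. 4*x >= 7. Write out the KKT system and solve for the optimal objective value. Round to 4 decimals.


Step 1: Try lambda = 0 (constraint inactive).
x_unc = 4/(2*9) = 0.2222
Check: 4*0.2222 = 0.8888 < 7 -- violated!
Step 2: Constraint must be active: 4*x = 7
x* = 7/4 = 1.75
lambda = (2*9*1.75 - 4)/4 = 6.875
Step 3: Compute optimal value.
f(x*) = 9*1.75^2 - 4*1.75 = 20.5625


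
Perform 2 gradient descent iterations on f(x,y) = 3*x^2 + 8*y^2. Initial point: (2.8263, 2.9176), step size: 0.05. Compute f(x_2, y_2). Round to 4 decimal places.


Gradient descent on f(x,y) = 3*x^2 + 8*y^2.
Starting point: (2.8263, 2.9176), alpha = 0.05
Step 1: grad_x = 2*3*2.8263 = 16.9578, grad_y = 2*8*2.9176 = 46.6816
  x_1 = 2.8263 - 0.05*16.9578 = 1.9784
  y_1 = 2.9176 - 0.05*46.6816 = 0.5835
Step 2: grad_x = 2*3*1.9784 = 11.8705, grad_y = 2*8*0.5835 = 9.3363
  x_2 = 1.9784 - 0.05*11.8705 = 1.3849
  y_2 = 0.5835 - 0.05*9.3363 = 0.1167
f(1.3849, 0.1167) = 3*1.3849^2 + 8*0.1167^2 = 5.8627


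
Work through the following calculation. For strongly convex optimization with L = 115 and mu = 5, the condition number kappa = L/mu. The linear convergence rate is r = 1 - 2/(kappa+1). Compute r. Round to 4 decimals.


Step 1: Compute the condition number.
kappa = L/mu = 115/5 = 23.0
Step 2: Compute the convergence rate.
r = 1 - 2/(kappa + 1) = 1 - 2*mu/(L + mu) = (L - mu)/(L + mu) = 110/120 = 0.9167


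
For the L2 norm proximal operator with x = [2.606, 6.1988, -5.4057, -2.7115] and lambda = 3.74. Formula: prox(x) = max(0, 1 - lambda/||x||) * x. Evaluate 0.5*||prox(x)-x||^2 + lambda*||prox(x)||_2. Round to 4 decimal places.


Step 1: Compute ||x||.
||x|| = 9.0438
Step 2: Compute scaling factor.
scale = max(0, 1 - 3.74/9.0438) = 0.5865
Step 3: prox(x) = [1.5283, 3.6353, -3.1702, -1.5902]
||prox(x)|| = 5.3038
Step 4: Proximal objective.
0.5*||prox-x||^2 = 6.9938
lambda*||prox|| = 19.8362
Total = 26.83


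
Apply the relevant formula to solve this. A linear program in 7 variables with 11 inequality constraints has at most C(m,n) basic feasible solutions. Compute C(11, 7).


Each vertex corresponds to some choice of n active constraints out of m, so the number of vertices is at most C(m, n) = m! / (n!(m-n)!).
m = 11, n = 7
Numerator: 11 * 10 * 9 * 8 * 7 * 6 * 5
Denominator: 7! = 5040
C(11, 7) = 330


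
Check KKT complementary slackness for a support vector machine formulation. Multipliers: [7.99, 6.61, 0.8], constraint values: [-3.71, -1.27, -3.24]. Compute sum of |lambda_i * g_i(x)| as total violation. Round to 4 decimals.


KKT complementary slackness check:
lambda_1 * g_1 = 7.99 * -3.71 = -29.6429
lambda_2 * g_2 = 6.61 * -1.27 = -8.3947
lambda_3 * g_3 = 0.8 * -3.24 = -2.592
Total violation = 29.6429 + 8.3947 + 2.592 = 40.6296


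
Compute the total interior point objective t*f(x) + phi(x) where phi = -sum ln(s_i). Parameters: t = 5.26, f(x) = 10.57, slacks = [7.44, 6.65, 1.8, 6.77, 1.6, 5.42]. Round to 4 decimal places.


Step 1: Compute log-barrier.
ln values: [2.0069, 1.8946, 0.5878, 1.9125, 0.47, 1.6901]
phi = -(2.0069 + 1.8946 + 0.5878 + 1.9125 + 0.47 + 1.6901) = -8.5619
Step 2: Compute augmented objective.
t*f(x) = 5.26*10.57 = 55.5982
Total = 55.5982 - 8.5619 = 47.0363


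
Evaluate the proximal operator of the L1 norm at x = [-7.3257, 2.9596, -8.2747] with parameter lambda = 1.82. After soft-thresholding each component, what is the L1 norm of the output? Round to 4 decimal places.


Soft-thresholding with lambda = 1.82:
prox(-7.3257) = sign(-7.3257)*max(|-7.3257| - 1.82, 0) = -5.5057
prox(2.9596) = sign(2.9596)*max(|2.9596| - 1.82, 0) = 1.1396
prox(-8.2747) = sign(-8.2747)*max(|-8.2747| - 1.82, 0) = -6.4547
prox(x) = [-5.5057, 1.1396, -6.4547]
||prox(x)||_1 = 5.5057 + 1.1396 + 6.4547 = 13.1


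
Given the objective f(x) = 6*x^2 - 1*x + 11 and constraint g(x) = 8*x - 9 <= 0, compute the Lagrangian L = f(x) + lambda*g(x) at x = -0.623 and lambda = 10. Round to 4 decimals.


Step 1: Evaluate f(x).
f(-0.623) = 6*(-0.623)^2 - 1*(-0.623) + 11 = 13.9518
Step 2: Evaluate g(x).
g(-0.623) = 8*-0.623 - 9 = -13.984
Step 3: Compute Lagrangian.
L = 13.9518 + 10*-13.984 = -125.8882


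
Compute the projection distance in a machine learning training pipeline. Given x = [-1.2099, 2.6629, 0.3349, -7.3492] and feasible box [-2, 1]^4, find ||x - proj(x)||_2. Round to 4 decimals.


Project each component onto [-2, 1].
clip(-1.2099) = -1.2099, clip(2.6629) = 1.0, clip(0.3349) = 0.3349, clip(-7.3492) = -2.0
Projection = [-1.2099, 1.0, 0.3349, -2.0]
Squared diffs: [0.0, 2.7652, 0.0, 28.6139]
Distance = sqrt(31.3791) = 5.6017


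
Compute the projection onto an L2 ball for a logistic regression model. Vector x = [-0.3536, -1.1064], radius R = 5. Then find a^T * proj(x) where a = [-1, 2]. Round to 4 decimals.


Step 1: Compute ||x|| (intermediates to 6 decimals).
||x|| = sqrt((-0.3536)^2 + (-1.1064)^2) = 1.161531
Step 2: Project.
Since ||x|| <= R, proj = x (no scaling needed).
proj(x) = [-0.3536, -1.1064]
Step 3: Dot product.
a^T * proj(x) = -1*(-0.3536) + 2*(-1.1064) = -1.8592


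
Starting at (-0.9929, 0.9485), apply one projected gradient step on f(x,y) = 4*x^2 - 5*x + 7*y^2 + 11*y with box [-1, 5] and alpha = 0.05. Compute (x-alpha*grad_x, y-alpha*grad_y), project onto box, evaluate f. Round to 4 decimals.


Step 1: Compute gradient at (-0.9929, 0.9485).
grad_x = 2*4*-0.9929 - 5 = -12.9432
grad_y = 2*7*0.9485 + 11 = 24.279
Step 2: Gradient step.
x_raw = -0.9929 - 0.05*-12.9432 = -0.3457
y_raw = 0.9485 - 0.05*24.279 = -0.2655
Step 3: Project onto [-1, 5].
x_proj = clip(-0.3457) = -0.3457
y_proj = clip(-0.2655) = -0.2655
Step 4: Evaluate f.
f(-0.3457, -0.2655) = -0.2199


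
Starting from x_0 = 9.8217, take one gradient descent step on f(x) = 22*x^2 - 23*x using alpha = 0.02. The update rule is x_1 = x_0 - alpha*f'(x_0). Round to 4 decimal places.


We compute the gradient at x_0 and apply the update.
f'(x) = 44*x - 23
f'(9.8217) = 44*9.8217 - 23 = 409.1548
x_1 = 9.8217 - 0.02*409.1548 = 1.6386


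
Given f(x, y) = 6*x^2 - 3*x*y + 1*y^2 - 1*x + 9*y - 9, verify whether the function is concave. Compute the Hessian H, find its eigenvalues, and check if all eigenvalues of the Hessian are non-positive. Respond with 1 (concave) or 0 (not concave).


The Hessian of f(x,y) = 6*x^2 - 3*x*y + 1*y^2 - 1*x + 9*y - 9 is:
H = [[12, -3], [-3, 2]]
Trace = 12 + 2 = 14
Determinant = 12*2 - (-3)^2 = 15
Discriminant = (14)^2 - 4*15 = 136.0
Eigenvalues: lambda_1 = 1.169, lambda_2 = 12.831
The function is not concave.

0


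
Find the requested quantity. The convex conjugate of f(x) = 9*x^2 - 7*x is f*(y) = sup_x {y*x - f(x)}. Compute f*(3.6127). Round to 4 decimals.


f*(y) = sup_x {y*x - a*x^2 - b*x} = sup_x {(y-b)*x - a*x^2}
FOC: (y - b) - 2a*x = 0 => x* = (y - b)/(2a)
x* = (3.6127 + 7)/(2*9) = 0.5896
f*(3.6127) = (y-b)^2/(4a) = (3.6127 + 7)^2/(4*9)
= 112.6294/36 = 3.1286


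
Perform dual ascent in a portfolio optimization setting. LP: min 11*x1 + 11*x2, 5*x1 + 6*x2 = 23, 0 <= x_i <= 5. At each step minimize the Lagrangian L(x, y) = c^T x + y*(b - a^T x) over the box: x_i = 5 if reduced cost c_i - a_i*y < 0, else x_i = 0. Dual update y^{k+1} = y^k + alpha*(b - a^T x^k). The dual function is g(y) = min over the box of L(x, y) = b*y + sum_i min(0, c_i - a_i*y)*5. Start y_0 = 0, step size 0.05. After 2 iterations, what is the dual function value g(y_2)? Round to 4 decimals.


Dual ascent for LP: min 11*x1 + 11*x2, 5*x1 + 6*x2 = 23, 0 <= x_i <= 5
Step 1: y^k = 0.0, reduced costs: (11.0, 11.0)
  x^k = (0.0, 0.0), subgradient = b - a^T x = 23.0
  y^{k+1} = 0.0 + 0.05*23.0 = 1.15
Step 2: y^k = 1.15, reduced costs: (5.25, 4.1)
  x^k = (0.0, 0.0), subgradient = b - a^T x = 23.0
  y^{k+1} = 1.15 + 0.05*23.0 = 2.3
Dual objective at y_2 = 2.3: reduced costs (-0.5, -2.8), box minimizer x = (5.0, 5.0)
g(y_2) = b*y + (c1 - a1*y)*x1 + (c2 - a2*y)*x2 = 23*2.3 + (-0.5)*5.0 + (-2.8)*5.0 = 52.9 - 2.5 - 14.0 = 36.4


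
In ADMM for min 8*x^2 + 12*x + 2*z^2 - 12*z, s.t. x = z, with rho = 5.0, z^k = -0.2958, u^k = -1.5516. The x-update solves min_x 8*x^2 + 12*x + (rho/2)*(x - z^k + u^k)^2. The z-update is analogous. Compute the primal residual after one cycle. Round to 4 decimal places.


ADMM iteration with rho = 5.0, z^k = -0.2958, u^k = -1.5516
Step 1: x-update.
Minimize 8*x^2 + 12*x + (5.0/2)*(x + 0.2958 - 1.5516)^2
FOC: (2*8 + 5.0)*x = -12 + 5.0*(-0.2958 + 1.5516)
x^{k+1} = -0.2724
Step 2: z-update.
Minimize 2*z^2 - 12*z + (5.0/2)*(-0.2724 - z - 1.5516)^2
FOC: (2*2 + 5.0)*z = 12 + 5.0*(-0.2724 - 1.5516)
z^{k+1} = 0.32
Step 3: u-update.
u^{k+1} = -1.5516 - 0.2724 - 0.32 = -2.144
Step 4: Primal residual = |-0.2724 - 0.32| = 0.5924


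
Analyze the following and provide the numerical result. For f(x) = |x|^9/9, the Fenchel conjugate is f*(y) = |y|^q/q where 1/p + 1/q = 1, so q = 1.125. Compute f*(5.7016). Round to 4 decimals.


The conjugate exponent q satisfies 1/p + 1/q = 1.
p = 9, so q = 9/(9 - 1) = 1.125
|y|^q = 5.7016^1.125 = 7.0876
f*(5.7016) = 7.0876 / 1.125 = 6.3


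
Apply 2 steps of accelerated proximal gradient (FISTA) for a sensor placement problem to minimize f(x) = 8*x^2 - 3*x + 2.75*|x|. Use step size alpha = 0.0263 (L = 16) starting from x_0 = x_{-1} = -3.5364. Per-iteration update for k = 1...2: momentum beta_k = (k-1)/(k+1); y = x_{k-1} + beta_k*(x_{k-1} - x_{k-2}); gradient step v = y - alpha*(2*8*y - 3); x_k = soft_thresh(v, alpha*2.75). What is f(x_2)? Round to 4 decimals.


FISTA on f(x) = 8*x^2 - 3*x + 2.75*|x|
L = 16, alpha = 0.0263
Iteration 1: beta = 0.0, y = -3.5364 + 0.0*(-3.5364 + 3.5364) = -3.5364
  grad(y) = -59.5824, v = y - alpha*grad = -1.9694
  prox(v) = soft_thresh(-1.9694, 0.0723) = -1.8971
Iteration 2: beta = 0.3333, y = -1.8971 + 0.3333*(-1.8971 + 3.5364) = -1.3506
  grad(y) = -24.6098, v = y - alpha*grad = -0.7034
  prox(v) = soft_thresh(-0.7034, 0.0723) = -0.631
f(x_2) = 8*(-0.631)^2 - 3*(-0.631) + 2.75*|-0.631| = 6.8143


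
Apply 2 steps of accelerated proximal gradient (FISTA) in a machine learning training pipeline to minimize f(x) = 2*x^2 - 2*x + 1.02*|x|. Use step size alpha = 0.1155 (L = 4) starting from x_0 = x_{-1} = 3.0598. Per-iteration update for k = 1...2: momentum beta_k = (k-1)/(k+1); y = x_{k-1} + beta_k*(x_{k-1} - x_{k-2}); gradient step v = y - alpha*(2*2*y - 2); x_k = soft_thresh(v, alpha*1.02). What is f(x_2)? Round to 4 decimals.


FISTA on f(x) = 2*x^2 - 2*x + 1.02*|x|
L = 4, alpha = 0.1155
Iteration 1: beta = 0.0, y = 3.0598 + 0.0*(3.0598 - 3.0598) = 3.0598
  grad(y) = 10.2392, v = y - alpha*grad = 1.8772
  prox(v) = soft_thresh(1.8772, 0.1178) = 1.7594
Iteration 2: beta = 0.3333, y = 1.7594 + 0.3333*(1.7594 - 3.0598) = 1.3259
  grad(y) = 3.3035, v = y - alpha*grad = 0.9443
  prox(v) = soft_thresh(0.9443, 0.1178) = 0.8265
f(x_2) = 2*0.8265^2 - 2*0.8265 + 1.02*|0.8265| = 0.5563


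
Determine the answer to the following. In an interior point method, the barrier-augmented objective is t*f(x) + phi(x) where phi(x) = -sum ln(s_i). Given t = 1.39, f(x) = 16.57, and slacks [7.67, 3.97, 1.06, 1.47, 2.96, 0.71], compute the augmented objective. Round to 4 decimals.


Step 1: Compute log-barrier.
ln values: [2.0373, 1.3788, 0.0583, 0.3853, 1.0852, -0.3425]
phi = -(2.0373 + 1.3788 + 0.0583 + 0.3853 + 1.0852 - 0.3425) = -4.6023
Step 2: Compute augmented objective.
t*f(x) = 1.39*16.57 = 23.0323
Total = 23.0323 - 4.6023 = 18.43


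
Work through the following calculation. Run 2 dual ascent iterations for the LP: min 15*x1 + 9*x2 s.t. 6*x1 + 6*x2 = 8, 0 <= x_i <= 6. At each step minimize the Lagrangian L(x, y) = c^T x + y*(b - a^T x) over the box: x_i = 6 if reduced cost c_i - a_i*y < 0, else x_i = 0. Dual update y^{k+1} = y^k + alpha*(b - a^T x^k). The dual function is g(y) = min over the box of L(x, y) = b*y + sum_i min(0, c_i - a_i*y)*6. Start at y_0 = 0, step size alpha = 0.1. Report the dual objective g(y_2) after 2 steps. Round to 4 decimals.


Dual ascent for LP: min 15*x1 + 9*x2, 6*x1 + 6*x2 = 8, 0 <= x_i <= 6
Step 1: y^k = 0.0, reduced costs: (15.0, 9.0)
  x^k = (0.0, 0.0), subgradient = b - a^T x = 8.0
  y^{k+1} = 0.0 + 0.1*8.0 = 0.8
Step 2: y^k = 0.8, reduced costs: (10.2, 4.2)
  x^k = (0.0, 0.0), subgradient = b - a^T x = 8.0
  y^{k+1} = 0.8 + 0.1*8.0 = 1.6
Dual objective at y_2 = 1.6: reduced costs (5.4, -0.6), box minimizer x = (0.0, 6.0)
g(y_2) = b*y + (c1 - a1*y)*x1 + (c2 - a2*y)*x2 = 8*1.6 + 5.4*0.0 + (-0.6)*6.0 = 12.8 + 0.0 - 3.6 = 9.2


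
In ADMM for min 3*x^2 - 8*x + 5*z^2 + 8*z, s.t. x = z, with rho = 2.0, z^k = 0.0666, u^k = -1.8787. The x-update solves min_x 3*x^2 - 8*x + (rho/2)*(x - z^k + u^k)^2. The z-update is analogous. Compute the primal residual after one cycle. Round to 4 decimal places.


ADMM iteration with rho = 2.0, z^k = 0.0666, u^k = -1.8787
Step 1: x-update.
Minimize 3*x^2 - 8*x + (2.0/2)*(x - 0.0666 - 1.8787)^2
FOC: (2*3 + 2.0)*x = 8 + 2.0*(0.0666 + 1.8787)
x^{k+1} = 1.4863
Step 2: z-update.
Minimize 5*z^2 + 8*z + (2.0/2)*(1.4863 - z - 1.8787)^2
FOC: (2*5 + 2.0)*z = -8 + 2.0*(1.4863 - 1.8787)
z^{k+1} = -0.7321
Step 3: u-update.
u^{k+1} = -1.8787 + 1.4863 + 0.7321 = 0.3397
Step 4: Primal residual = |1.4863 + 0.7321| = 2.2184


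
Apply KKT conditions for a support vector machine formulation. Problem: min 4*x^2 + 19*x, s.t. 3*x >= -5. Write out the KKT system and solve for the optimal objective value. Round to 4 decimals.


Step 1: Try lambda = 0 (constraint inactive).
x_unc = -19/(2*4) = -2.375
Check: 3*-2.375 = -7.125 < -5 -- violated!
Step 2: Constraint must be active: 3*x = -5
x* = -5/3 = -1.6667 (rounded; the exact value -5/3 is used below)
lambda = (2*4*(-5/3) + 19)/3 = 1.8889
Step 3: Compute optimal value.
f(x*) = 4*(-5/3)^2 + 19*(-5/3) = -20.5556


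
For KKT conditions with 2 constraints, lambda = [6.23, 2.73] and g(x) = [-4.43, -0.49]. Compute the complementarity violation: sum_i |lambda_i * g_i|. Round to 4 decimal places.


KKT complementary slackness check:
lambda_1 * g_1 = 6.23 * -4.43 = -27.5989
lambda_2 * g_2 = 2.73 * -0.49 = -1.3377
Total violation = 27.5989 + 1.3377 = 28.9366
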